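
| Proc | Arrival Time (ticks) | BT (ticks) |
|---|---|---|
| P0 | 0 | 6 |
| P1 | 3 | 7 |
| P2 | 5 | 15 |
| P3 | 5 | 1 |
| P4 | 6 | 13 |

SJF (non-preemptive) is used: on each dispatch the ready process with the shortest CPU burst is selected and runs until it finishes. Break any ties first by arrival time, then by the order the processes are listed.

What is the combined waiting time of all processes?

Timeline: | P0 0-6 | P3 6-7 | P1 7-14 | P4 14-27 | P2 27-42 |
Completion: P0=6  P1=14  P2=42  P3=7  P4=27
Turnaround (C−A): P0=6  P1=11  P2=37  P3=2  P4=21
Waiting = turnaround − burst: P0=0, P1=4, P2=22, P3=1, P4=8
Total waiting = 0 + 4 + 22 + 1 + 8 = 35

35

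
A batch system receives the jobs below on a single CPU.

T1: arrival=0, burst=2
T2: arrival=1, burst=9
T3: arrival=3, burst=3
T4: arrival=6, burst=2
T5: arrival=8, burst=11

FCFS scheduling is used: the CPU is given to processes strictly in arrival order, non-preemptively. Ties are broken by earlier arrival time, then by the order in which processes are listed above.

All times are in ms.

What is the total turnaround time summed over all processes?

Schedule: | T1 0-2 | T2 2-11 | T3 11-14 | T4 14-16 | T5 16-27 |
Completion: T1=2  T2=11  T3=14  T4=16  T5=27
Turnaround (C−A): T1=2  T2=10  T3=11  T4=10  T5=19
Turnaround = completion − arrival: T1=2, T2=10, T3=11, T4=10, T5=19
Total turnaround = 2 + 10 + 11 + 10 + 19 = 52

52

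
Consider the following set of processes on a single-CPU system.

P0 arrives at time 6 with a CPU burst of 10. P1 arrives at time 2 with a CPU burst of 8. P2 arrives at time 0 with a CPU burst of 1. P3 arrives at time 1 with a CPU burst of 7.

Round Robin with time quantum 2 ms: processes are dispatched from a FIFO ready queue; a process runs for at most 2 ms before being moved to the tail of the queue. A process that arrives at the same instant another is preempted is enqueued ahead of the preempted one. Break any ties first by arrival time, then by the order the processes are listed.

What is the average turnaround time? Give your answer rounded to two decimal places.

14.00

Timeline: | P2 0-1 | P3 1-3 | P1 3-5 | P3 5-7 | P1 7-9 | P0 9-11 | P3 11-13 | P1 13-15 | P0 15-17 | P3 17-18 | P1 18-20 | P0 20-26 |
Completion: P0=26  P1=20  P2=1  P3=18
Turnaround (C−A): P0=20  P1=18  P2=1  P3=17
Turnaround times: P0=20, P1=18, P2=1, P3=17
Average turnaround = (20+18+1+17) / 4 = 56/4 = 14.00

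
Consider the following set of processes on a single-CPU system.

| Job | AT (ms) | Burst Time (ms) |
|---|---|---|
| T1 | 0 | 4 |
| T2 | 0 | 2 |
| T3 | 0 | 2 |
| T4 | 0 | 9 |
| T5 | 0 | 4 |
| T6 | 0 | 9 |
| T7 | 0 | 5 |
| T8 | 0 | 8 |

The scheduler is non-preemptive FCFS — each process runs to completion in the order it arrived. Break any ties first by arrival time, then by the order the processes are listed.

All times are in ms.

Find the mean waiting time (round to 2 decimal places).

Timeline: | T1 0-4 | T2 4-6 | T3 6-8 | T4 8-17 | T5 17-21 | T6 21-30 | T7 30-35 | T8 35-43 |
Completion: T1=4  T2=6  T3=8  T4=17  T5=21  T6=30  T7=35  T8=43
Waiting times: T1=0, T2=4, T3=6, T4=8, T5=17, T6=21, T7=30, T8=35
Average waiting = (0+4+6+8+17+21+30+35) / 8 = 121/8 = 15.13

15.13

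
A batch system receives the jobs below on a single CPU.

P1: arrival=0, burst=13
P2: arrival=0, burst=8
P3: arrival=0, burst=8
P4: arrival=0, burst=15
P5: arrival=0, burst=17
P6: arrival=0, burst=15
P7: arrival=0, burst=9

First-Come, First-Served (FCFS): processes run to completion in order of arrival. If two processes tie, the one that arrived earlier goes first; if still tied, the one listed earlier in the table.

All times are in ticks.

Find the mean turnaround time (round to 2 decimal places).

47.00

Gantt: | P1 0-13 | P2 13-21 | P3 21-29 | P4 29-44 | P5 44-61 | P6 61-76 | P7 76-85 |
Completion: P1=13  P2=21  P3=29  P4=44  P5=61  P6=76  P7=85
Turnaround times: P1=13, P2=21, P3=29, P4=44, P5=61, P6=76, P7=85
Average turnaround = (13+21+29+44+61+76+85) / 7 = 329/7 = 47.00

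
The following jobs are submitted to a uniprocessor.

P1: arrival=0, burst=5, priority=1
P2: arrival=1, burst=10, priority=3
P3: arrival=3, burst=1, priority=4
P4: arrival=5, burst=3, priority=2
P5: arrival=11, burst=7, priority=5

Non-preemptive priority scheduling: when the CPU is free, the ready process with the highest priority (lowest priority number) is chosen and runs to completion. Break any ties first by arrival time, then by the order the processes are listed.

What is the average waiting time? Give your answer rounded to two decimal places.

6.00

Schedule: | P1 0-5 | P4 5-8 | P2 8-18 | P3 18-19 | P5 19-26 |
Completion: P1=5  P2=18  P3=19  P4=8  P5=26
Waiting times: P1=0, P2=7, P3=15, P4=0, P5=8
Average waiting = (0+7+15+0+8) / 5 = 30/5 = 6.00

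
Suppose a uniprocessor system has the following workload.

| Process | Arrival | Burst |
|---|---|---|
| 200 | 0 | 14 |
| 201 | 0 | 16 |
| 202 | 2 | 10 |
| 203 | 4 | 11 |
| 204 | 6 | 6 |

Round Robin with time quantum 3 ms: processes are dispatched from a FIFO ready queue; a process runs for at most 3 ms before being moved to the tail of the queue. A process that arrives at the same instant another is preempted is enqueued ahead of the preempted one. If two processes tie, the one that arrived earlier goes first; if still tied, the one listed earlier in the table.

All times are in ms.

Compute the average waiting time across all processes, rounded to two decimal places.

Schedule: | 200 0-3 | 201 3-6 | 202 6-9 | 200 9-12 | 203 12-15 | 204 15-18 | 201 18-21 | 202 21-24 | 200 24-27 | 203 27-30 | 204 30-33 | 201 33-36 | 202 36-39 | 200 39-42 | 203 42-45 | 201 45-48 | 202 48-49 | 200 49-51 | 203 51-53 | 201 53-57 |
Completion: 200=51  201=57  202=49  203=53  204=33
Waiting times: 200=37, 201=41, 202=37, 203=38, 204=21
Average waiting = (37+41+37+38+21) / 5 = 174/5 = 34.80

34.80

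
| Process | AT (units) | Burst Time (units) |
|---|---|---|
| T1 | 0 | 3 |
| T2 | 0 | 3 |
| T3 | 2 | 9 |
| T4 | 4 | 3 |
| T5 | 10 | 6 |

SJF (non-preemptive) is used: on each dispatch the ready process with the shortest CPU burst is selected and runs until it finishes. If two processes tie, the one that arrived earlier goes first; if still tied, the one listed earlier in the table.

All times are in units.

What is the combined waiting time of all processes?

Gantt: | T1 0-3 | T2 3-6 | T4 6-9 | T3 9-18 | T5 18-24 |
Completion: T1=3  T2=6  T3=18  T4=9  T5=24
Turnaround (C−A): T1=3  T2=6  T3=16  T4=5  T5=14
Waiting = turnaround − burst: T1=0, T2=3, T3=7, T4=2, T5=8
Total waiting = 0 + 3 + 7 + 2 + 8 = 20

20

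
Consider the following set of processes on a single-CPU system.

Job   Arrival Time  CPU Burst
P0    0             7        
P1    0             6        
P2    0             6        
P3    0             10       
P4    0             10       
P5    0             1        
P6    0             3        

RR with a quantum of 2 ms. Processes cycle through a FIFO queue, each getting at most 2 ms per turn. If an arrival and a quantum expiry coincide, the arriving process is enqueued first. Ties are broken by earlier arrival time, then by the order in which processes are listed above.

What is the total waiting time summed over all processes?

Schedule: | P0 0-2 | P1 2-4 | P2 4-6 | P3 6-8 | P4 8-10 | P5 10-11 | P6 11-13 | P0 13-15 | P1 15-17 | P2 17-19 | P3 19-21 | P4 21-23 | P6 23-24 | P0 24-26 | P1 26-28 | P2 28-30 | P3 30-32 | P4 32-34 | P0 34-35 | P3 35-37 | P4 37-39 | P3 39-41 | P4 41-43 |
Completion: P0=35  P1=28  P2=30  P3=41  P4=43  P5=11  P6=24
Turnaround (C−A): P0=35  P1=28  P2=30  P3=41  P4=43  P5=11  P6=24
Waiting = turnaround − burst: P0=28, P1=22, P2=24, P3=31, P4=33, P5=10, P6=21
Total waiting = 28 + 22 + 24 + 31 + 33 + 10 + 21 = 169

169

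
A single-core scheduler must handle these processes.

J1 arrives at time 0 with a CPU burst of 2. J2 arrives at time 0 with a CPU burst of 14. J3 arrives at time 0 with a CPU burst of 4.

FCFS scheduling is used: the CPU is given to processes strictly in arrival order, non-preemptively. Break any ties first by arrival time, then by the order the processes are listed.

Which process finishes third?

J3

Schedule: | J1 0-2 | J2 2-16 | J3 16-20 |
Completion: J1=2  J2=16  J3=20
Turnaround (C−A): J1=2  J2=16  J3=20
Finish order: J1 → J2 → J3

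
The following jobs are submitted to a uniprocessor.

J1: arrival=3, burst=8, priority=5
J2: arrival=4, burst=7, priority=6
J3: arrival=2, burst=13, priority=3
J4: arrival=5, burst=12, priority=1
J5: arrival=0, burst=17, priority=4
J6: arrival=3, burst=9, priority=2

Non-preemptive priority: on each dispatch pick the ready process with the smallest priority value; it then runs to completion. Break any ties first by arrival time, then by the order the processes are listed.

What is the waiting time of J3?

Schedule: | J5 0-17 | J4 17-29 | J6 29-38 | J3 38-51 | J1 51-59 | J2 59-66 |
Completion: J1=59  J2=66  J3=51  J4=29  J5=17  J6=38
Waiting(J3) = turnaround − burst = 49 − 13 = 36

36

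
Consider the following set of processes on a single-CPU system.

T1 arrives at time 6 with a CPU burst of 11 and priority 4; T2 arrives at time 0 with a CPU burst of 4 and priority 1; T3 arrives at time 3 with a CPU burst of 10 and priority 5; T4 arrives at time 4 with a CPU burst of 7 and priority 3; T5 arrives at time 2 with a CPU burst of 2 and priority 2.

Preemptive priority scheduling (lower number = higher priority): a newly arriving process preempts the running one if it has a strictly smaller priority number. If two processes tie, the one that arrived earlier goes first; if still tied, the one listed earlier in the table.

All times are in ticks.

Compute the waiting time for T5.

Gantt: | T2 0-4 | T5 4-6 | T4 6-13 | T1 13-24 | T3 24-34 |
Completion: T1=24  T2=4  T3=34  T4=13  T5=6
Turnaround (C−A): T1=18  T2=4  T3=31  T4=9  T5=4
Waiting(T5) = turnaround − burst = 4 − 2 = 2

2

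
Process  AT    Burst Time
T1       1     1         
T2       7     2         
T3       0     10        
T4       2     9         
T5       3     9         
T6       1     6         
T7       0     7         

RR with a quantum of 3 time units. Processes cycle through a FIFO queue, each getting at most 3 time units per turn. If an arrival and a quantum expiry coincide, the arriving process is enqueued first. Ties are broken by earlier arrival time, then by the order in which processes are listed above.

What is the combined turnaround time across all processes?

Gantt: | T3 0-3 | T7 3-6 | T1 6-7 | T6 7-10 | T4 10-13 | T5 13-16 | T3 16-19 | T7 19-22 | T2 22-24 | T6 24-27 | T4 27-30 | T5 30-33 | T3 33-36 | T7 36-37 | T4 37-40 | T5 40-43 | T3 43-44 |
Completion: T1=7  T2=24  T3=44  T4=40  T5=43  T6=27  T7=37
Turnaround (C−A): T1=6  T2=17  T3=44  T4=38  T5=40  T6=26  T7=37
Turnaround = completion − arrival: T1=6, T2=17, T3=44, T4=38, T5=40, T6=26, T7=37
Total turnaround = 6 + 17 + 44 + 38 + 40 + 26 + 37 = 208

208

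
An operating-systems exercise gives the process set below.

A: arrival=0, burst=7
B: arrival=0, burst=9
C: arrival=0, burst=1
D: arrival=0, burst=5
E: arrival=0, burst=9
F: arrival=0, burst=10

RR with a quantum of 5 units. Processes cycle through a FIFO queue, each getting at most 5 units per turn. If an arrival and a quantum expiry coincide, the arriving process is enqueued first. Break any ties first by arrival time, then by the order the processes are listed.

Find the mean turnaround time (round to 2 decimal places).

Timeline: | A 0-5 | B 5-10 | C 10-11 | D 11-16 | E 16-21 | F 21-26 | A 26-28 | B 28-32 | E 32-36 | F 36-41 |
Completion: A=28  B=32  C=11  D=16  E=36  F=41
Turnaround (C−A): A=28  B=32  C=11  D=16  E=36  F=41
Turnaround times: A=28, B=32, C=11, D=16, E=36, F=41
Average turnaround = (28+32+11+16+36+41) / 6 = 164/6 = 27.33

27.33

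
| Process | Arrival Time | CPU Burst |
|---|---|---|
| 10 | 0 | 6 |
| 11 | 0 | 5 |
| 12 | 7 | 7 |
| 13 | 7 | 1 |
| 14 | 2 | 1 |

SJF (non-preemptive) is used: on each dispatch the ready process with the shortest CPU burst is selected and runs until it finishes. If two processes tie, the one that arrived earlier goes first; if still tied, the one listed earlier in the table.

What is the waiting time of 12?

Schedule: | 11 0-5 | 14 5-6 | 10 6-12 | 13 12-13 | 12 13-20 |
Completion: 10=12  11=5  12=20  13=13  14=6
Turnaround (C−A): 10=12  11=5  12=13  13=6  14=4
Waiting(12) = turnaround − burst = 13 − 7 = 6

6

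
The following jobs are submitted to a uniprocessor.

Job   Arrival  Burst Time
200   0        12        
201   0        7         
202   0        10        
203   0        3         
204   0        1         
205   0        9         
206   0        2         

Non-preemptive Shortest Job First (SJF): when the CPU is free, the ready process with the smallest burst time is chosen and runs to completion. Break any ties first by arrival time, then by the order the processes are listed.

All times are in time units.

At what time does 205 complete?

Gantt: | 204 0-1 | 206 1-3 | 203 3-6 | 201 6-13 | 205 13-22 | 202 22-32 | 200 32-44 |
Completion: 200=44  201=13  202=32  203=6  204=1  205=22  206=3

22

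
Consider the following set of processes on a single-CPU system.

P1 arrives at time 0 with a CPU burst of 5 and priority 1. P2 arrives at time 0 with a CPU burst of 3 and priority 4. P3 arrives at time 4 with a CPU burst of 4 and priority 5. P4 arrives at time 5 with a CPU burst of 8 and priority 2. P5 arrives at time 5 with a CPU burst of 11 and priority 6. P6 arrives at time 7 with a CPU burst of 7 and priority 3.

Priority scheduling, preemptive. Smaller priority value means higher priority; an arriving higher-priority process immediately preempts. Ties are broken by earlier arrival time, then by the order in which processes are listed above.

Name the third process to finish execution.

P6

Schedule: | P1 0-5 | P4 5-13 | P6 13-20 | P2 20-23 | P3 23-27 | P5 27-38 |
Completion: P1=5  P2=23  P3=27  P4=13  P5=38  P6=20
Finish order: P1 → P4 → P6 → P2 → P3 → P5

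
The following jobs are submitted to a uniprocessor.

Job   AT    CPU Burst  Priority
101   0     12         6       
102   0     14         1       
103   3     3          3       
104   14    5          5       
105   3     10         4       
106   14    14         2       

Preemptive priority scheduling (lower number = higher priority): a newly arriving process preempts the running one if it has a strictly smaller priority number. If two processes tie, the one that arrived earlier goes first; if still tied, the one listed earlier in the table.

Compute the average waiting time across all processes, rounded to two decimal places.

21.00

Gantt: | 102 0-14 | 106 14-28 | 103 28-31 | 105 31-41 | 104 41-46 | 101 46-58 |
Completion: 101=58  102=14  103=31  104=46  105=41  106=28
Turnaround (C−A): 101=58  102=14  103=28  104=32  105=38  106=14
Waiting times: 101=46, 102=0, 103=25, 104=27, 105=28, 106=0
Average waiting = (46+0+25+27+28+0) / 6 = 126/6 = 21.00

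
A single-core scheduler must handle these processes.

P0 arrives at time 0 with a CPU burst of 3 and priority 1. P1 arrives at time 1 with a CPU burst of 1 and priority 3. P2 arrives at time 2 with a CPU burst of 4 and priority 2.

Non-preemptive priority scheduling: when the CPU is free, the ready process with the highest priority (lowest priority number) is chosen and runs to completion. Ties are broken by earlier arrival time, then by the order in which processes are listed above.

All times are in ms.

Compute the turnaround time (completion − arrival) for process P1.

Gantt: | P0 0-3 | P2 3-7 | P1 7-8 |
Completion: P0=3  P1=8  P2=7
Turnaround (C−A): P0=3  P1=7  P2=5
Turnaround(P1) = completion − arrival = 8 − 1 = 7

7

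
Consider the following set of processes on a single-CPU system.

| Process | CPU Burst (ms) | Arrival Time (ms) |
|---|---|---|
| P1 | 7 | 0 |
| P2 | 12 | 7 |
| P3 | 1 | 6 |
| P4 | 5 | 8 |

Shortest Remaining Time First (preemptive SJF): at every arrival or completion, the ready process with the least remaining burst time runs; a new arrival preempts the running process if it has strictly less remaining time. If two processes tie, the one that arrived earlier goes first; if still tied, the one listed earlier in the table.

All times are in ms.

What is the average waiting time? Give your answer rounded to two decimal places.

Timeline: | P1 0-7 | P3 7-8 | P4 8-13 | P2 13-25 |
Completion: P1=7  P2=25  P3=8  P4=13
Turnaround (C−A): P1=7  P2=18  P3=2  P4=5
Waiting times: P1=0, P2=6, P3=1, P4=0
Average waiting = (0+6+1+0) / 4 = 7/4 = 1.75

1.75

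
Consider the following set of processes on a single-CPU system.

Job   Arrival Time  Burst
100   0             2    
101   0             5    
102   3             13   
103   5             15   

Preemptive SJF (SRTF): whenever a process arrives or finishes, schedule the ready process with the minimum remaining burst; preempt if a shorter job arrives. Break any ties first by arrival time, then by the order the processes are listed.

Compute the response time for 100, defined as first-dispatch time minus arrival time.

0

Timeline: | 100 0-2 | 101 2-7 | 102 7-20 | 103 20-35 |
Completion: 100=2  101=7  102=20  103=35
Turnaround (C−A): 100=2  101=7  102=17  103=30
Response(100) = first start − arrival = 0 − 0 = 0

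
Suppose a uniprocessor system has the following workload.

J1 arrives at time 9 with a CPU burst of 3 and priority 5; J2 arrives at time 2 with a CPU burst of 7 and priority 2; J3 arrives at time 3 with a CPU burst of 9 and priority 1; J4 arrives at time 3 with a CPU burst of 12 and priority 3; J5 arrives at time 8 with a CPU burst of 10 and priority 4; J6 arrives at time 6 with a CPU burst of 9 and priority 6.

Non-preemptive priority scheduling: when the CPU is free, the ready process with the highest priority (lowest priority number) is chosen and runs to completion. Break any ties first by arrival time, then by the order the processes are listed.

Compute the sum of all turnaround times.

161

Schedule: | idle 0-2 | J2 2-9 | J3 9-18 | J4 18-30 | J5 30-40 | J1 40-43 | J6 43-52 |
Completion: J1=43  J2=9  J3=18  J4=30  J5=40  J6=52
Turnaround = completion − arrival: J1=34, J2=7, J3=15, J4=27, J5=32, J6=46
Total turnaround = 34 + 7 + 15 + 27 + 32 + 46 = 161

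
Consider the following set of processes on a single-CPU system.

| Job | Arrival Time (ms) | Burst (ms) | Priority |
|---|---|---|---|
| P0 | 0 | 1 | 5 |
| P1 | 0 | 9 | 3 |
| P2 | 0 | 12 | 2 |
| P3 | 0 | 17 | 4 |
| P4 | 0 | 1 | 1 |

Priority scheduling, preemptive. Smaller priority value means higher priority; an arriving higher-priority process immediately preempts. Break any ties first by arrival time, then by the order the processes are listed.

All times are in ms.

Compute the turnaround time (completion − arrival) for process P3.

Timeline: | P4 0-1 | P2 1-13 | P1 13-22 | P3 22-39 | P0 39-40 |
Completion: P0=40  P1=22  P2=13  P3=39  P4=1
Turnaround(P3) = completion − arrival = 39 − 0 = 39

39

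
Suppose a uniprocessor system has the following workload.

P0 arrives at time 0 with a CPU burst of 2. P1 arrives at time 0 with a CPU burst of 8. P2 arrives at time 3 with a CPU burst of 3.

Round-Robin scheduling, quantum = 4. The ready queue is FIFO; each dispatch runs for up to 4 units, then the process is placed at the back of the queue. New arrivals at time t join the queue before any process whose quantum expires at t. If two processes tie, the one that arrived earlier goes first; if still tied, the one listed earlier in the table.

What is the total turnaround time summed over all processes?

21

Schedule: | P0 0-2 | P1 2-6 | P2 6-9 | P1 9-13 |
Completion: P0=2  P1=13  P2=9
Turnaround = completion − arrival: P0=2, P1=13, P2=6
Total turnaround = 2 + 13 + 6 = 21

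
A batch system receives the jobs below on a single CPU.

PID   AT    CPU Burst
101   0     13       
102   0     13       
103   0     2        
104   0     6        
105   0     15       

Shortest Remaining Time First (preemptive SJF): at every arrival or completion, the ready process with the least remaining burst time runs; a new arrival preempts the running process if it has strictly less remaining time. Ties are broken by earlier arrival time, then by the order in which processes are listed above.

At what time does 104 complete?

Gantt: | 103 0-2 | 104 2-8 | 101 8-21 | 102 21-34 | 105 34-49 |
Completion: 101=21  102=34  103=2  104=8  105=49

8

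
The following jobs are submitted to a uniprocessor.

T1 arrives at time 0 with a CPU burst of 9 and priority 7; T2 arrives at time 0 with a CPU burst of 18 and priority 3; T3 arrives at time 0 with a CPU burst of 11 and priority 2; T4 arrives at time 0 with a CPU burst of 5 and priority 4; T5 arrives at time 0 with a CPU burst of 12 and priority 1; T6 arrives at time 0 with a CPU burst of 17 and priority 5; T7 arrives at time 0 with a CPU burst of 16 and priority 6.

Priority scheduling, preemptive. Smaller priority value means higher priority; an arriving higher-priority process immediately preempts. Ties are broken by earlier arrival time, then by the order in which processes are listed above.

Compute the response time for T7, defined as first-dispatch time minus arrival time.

63

Gantt: | T5 0-12 | T3 12-23 | T2 23-41 | T4 41-46 | T6 46-63 | T7 63-79 | T1 79-88 |
Completion: T1=88  T2=41  T3=23  T4=46  T5=12  T6=63  T7=79
Turnaround (C−A): T1=88  T2=41  T3=23  T4=46  T5=12  T6=63  T7=79
Response(T7) = first start − arrival = 63 − 0 = 63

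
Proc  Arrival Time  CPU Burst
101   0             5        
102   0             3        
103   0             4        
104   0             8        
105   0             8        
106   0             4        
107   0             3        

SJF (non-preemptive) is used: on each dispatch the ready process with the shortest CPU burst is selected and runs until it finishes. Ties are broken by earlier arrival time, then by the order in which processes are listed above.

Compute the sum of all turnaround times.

Gantt: | 102 0-3 | 107 3-6 | 103 6-10 | 106 10-14 | 101 14-19 | 104 19-27 | 105 27-35 |
Completion: 101=19  102=3  103=10  104=27  105=35  106=14  107=6
Turnaround (C−A): 101=19  102=3  103=10  104=27  105=35  106=14  107=6
Turnaround = completion − arrival: 101=19, 102=3, 103=10, 104=27, 105=35, 106=14, 107=6
Total turnaround = 19 + 3 + 10 + 27 + 35 + 14 + 6 = 114

114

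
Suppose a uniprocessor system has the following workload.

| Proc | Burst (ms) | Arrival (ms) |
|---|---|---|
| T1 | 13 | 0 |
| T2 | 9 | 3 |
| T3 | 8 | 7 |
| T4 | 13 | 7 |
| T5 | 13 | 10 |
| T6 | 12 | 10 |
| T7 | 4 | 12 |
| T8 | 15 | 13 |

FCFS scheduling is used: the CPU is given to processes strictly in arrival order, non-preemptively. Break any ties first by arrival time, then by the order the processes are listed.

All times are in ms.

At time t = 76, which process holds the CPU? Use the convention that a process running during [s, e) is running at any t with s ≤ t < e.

Schedule: | T1 0-13 | T2 13-22 | T3 22-30 | T4 30-43 | T5 43-56 | T6 56-68 | T7 68-72 | T8 72-87 |
Completion: T1=13  T2=22  T3=30  T4=43  T5=56  T6=68  T7=72  T8=87

T8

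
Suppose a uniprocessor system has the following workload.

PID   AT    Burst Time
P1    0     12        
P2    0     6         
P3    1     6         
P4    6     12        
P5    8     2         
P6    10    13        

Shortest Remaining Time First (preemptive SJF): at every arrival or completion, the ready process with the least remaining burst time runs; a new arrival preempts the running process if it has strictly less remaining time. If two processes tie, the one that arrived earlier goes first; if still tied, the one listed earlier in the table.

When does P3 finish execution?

Gantt: | P2 0-6 | P3 6-8 | P5 8-10 | P3 10-14 | P1 14-26 | P4 26-38 | P6 38-51 |
Completion: P1=26  P2=6  P3=14  P4=38  P5=10  P6=51

14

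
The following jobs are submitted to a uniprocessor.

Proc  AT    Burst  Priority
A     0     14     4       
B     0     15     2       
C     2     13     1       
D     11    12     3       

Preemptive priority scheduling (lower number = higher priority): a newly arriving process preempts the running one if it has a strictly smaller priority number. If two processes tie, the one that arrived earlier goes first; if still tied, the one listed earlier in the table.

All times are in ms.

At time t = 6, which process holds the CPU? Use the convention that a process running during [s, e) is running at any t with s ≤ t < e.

Gantt: | B 0-2 | C 2-15 | B 15-28 | D 28-40 | A 40-54 |
Completion: A=54  B=28  C=15  D=40

C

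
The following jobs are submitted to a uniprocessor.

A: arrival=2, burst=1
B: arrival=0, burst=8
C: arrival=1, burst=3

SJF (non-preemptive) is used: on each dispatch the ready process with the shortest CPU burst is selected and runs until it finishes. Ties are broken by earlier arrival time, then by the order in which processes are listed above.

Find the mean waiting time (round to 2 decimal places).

Timeline: | B 0-8 | A 8-9 | C 9-12 |
Completion: A=9  B=8  C=12
Waiting times: A=6, B=0, C=8
Average waiting = (6+0+8) / 3 = 14/3 = 4.67

4.67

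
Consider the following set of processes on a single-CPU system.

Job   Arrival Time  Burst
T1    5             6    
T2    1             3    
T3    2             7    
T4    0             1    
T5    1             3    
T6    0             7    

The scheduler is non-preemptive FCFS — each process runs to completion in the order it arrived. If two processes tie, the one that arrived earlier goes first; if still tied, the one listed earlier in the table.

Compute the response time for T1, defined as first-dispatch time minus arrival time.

Schedule: | T4 0-1 | T6 1-8 | T2 8-11 | T5 11-14 | T3 14-21 | T1 21-27 |
Completion: T1=27  T2=11  T3=21  T4=1  T5=14  T6=8
Response(T1) = first start − arrival = 21 − 5 = 16

16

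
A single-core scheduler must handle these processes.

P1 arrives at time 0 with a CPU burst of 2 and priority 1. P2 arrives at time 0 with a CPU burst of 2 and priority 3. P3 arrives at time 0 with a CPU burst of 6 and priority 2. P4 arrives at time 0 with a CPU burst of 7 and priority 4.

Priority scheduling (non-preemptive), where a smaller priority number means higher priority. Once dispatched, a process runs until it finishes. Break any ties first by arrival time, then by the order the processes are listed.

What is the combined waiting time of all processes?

Schedule: | P1 0-2 | P3 2-8 | P2 8-10 | P4 10-17 |
Completion: P1=2  P2=10  P3=8  P4=17
Turnaround (C−A): P1=2  P2=10  P3=8  P4=17
Waiting = turnaround − burst: P1=0, P2=8, P3=2, P4=10
Total waiting = 0 + 8 + 2 + 10 = 20

20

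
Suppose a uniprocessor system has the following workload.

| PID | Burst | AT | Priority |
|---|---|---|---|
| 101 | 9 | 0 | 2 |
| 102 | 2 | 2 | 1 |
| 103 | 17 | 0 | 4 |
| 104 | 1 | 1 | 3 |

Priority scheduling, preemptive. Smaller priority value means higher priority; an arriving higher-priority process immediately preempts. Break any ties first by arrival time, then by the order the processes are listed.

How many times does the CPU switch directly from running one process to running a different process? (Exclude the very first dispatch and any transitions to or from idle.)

Timeline: | 101 0-2 | 102 2-4 | 101 4-11 | 104 11-12 | 103 12-29 |
Completion: 101=11  102=4  103=29  104=12

4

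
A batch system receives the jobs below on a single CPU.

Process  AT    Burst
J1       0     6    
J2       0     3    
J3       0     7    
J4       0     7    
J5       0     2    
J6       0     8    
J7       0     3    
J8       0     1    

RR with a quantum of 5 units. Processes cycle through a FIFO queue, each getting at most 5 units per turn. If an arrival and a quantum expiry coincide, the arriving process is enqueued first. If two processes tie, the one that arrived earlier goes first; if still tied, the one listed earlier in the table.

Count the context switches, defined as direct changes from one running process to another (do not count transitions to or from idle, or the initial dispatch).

Gantt: | J1 0-5 | J2 5-8 | J3 8-13 | J4 13-18 | J5 18-20 | J6 20-25 | J7 25-28 | J8 28-29 | J1 29-30 | J3 30-32 | J4 32-34 | J6 34-37 |
Completion: J1=30  J2=8  J3=32  J4=34  J5=20  J6=37  J7=28  J8=29

11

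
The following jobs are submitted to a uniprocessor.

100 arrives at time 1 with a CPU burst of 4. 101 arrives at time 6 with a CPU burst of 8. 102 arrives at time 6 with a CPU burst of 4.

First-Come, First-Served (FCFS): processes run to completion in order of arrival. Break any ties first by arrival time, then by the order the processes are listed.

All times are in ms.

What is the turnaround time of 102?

12

Schedule: | idle 0-1 | 100 1-5 | idle 5-6 | 101 6-14 | 102 14-18 |
Completion: 100=5  101=14  102=18
Turnaround (C−A): 100=4  101=8  102=12
Turnaround(102) = completion − arrival = 18 − 6 = 12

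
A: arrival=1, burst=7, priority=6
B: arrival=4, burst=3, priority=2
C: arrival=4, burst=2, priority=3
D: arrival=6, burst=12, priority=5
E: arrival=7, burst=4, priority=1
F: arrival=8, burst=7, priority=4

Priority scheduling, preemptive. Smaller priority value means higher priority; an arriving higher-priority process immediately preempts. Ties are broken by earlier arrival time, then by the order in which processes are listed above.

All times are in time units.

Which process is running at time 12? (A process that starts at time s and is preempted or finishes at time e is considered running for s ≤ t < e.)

Timeline: | idle 0-1 | A 1-4 | B 4-7 | E 7-11 | C 11-13 | F 13-20 | D 20-32 | A 32-36 |
Completion: A=36  B=7  C=13  D=32  E=11  F=20
Turnaround (C−A): A=35  B=3  C=9  D=26  E=4  F=12

C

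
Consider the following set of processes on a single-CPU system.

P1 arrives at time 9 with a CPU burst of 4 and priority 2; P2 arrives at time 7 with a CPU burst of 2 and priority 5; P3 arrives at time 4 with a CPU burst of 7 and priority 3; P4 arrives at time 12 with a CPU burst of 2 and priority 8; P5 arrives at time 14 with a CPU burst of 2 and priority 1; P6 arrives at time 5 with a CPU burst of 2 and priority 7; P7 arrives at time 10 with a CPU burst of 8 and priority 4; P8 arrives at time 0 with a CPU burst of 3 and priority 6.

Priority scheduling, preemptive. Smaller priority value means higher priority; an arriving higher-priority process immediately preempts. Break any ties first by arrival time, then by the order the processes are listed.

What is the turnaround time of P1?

4

Schedule: | P8 0-3 | idle 3-4 | P3 4-9 | P1 9-13 | P3 13-14 | P5 14-16 | P3 16-17 | P7 17-25 | P2 25-27 | P6 27-29 | P4 29-31 |
Completion: P1=13  P2=27  P3=17  P4=31  P5=16  P6=29  P7=25  P8=3
Turnaround(P1) = completion − arrival = 13 − 9 = 4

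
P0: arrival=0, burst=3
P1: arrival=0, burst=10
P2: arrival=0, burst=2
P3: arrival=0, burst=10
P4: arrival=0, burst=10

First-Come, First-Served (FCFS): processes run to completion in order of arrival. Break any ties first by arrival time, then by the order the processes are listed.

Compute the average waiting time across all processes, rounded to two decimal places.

Timeline: | P0 0-3 | P1 3-13 | P2 13-15 | P3 15-25 | P4 25-35 |
Completion: P0=3  P1=13  P2=15  P3=25  P4=35
Waiting times: P0=0, P1=3, P2=13, P3=15, P4=25
Average waiting = (0+3+13+15+25) / 5 = 56/5 = 11.20

11.20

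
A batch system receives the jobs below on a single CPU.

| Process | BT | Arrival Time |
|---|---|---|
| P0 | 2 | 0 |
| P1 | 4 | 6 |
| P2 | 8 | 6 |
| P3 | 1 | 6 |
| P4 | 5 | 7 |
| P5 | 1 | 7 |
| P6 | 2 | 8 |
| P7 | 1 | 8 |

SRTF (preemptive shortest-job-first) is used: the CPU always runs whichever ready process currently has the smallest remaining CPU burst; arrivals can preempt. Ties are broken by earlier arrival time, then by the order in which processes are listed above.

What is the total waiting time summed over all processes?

28

Timeline: | P0 0-2 | idle 2-6 | P3 6-7 | P5 7-8 | P7 8-9 | P6 9-11 | P1 11-15 | P4 15-20 | P2 20-28 |
Completion: P0=2  P1=15  P2=28  P3=7  P4=20  P5=8  P6=11  P7=9
Waiting = turnaround − burst: P0=0, P1=5, P2=14, P3=0, P4=8, P5=0, P6=1, P7=0
Total waiting = 0 + 5 + 14 + 0 + 8 + 0 + 1 + 0 = 28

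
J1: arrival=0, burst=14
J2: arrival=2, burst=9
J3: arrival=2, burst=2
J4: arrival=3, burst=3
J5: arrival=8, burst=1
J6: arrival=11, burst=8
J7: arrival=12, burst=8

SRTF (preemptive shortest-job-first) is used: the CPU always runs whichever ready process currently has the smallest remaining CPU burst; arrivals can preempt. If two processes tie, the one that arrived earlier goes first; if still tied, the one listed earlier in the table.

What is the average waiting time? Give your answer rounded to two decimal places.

Gantt: | J1 0-2 | J3 2-4 | J4 4-7 | J2 7-8 | J5 8-9 | J2 9-17 | J6 17-25 | J7 25-33 | J1 33-45 |
Completion: J1=45  J2=17  J3=4  J4=7  J5=9  J6=25  J7=33
Waiting times: J1=31, J2=6, J3=0, J4=1, J5=0, J6=6, J7=13
Average waiting = (31+6+0+1+0+6+13) / 7 = 57/7 = 8.14

8.14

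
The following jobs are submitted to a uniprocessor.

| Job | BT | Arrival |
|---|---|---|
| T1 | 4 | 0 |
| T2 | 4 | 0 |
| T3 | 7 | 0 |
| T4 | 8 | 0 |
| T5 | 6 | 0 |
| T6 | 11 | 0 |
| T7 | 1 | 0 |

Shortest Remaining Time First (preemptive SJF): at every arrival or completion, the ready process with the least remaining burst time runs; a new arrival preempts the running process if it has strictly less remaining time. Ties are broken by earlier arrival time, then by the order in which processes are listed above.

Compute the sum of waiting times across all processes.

Gantt: | T7 0-1 | T1 1-5 | T2 5-9 | T5 9-15 | T3 15-22 | T4 22-30 | T6 30-41 |
Completion: T1=5  T2=9  T3=22  T4=30  T5=15  T6=41  T7=1
Turnaround (C−A): T1=5  T2=9  T3=22  T4=30  T5=15  T6=41  T7=1
Waiting = turnaround − burst: T1=1, T2=5, T3=15, T4=22, T5=9, T6=30, T7=0
Total waiting = 1 + 5 + 15 + 22 + 9 + 30 + 0 = 82

82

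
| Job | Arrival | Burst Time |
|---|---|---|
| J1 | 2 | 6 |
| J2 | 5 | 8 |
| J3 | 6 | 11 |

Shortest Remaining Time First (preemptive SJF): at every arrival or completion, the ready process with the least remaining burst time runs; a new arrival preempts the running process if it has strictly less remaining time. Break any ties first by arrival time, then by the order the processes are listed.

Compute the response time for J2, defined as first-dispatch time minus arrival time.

Timeline: | idle 0-2 | J1 2-8 | J2 8-16 | J3 16-27 |
Completion: J1=8  J2=16  J3=27
Response(J2) = first start − arrival = 8 − 5 = 3

3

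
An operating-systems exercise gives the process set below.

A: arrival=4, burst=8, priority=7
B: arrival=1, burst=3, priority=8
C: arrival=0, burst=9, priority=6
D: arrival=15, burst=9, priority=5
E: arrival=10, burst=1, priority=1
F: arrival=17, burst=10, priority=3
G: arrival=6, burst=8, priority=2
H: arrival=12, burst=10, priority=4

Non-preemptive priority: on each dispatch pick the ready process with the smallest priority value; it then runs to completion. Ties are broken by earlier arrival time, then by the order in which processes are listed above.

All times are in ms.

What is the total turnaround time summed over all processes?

205

Gantt: | C 0-9 | G 9-17 | E 17-18 | F 18-28 | H 28-38 | D 38-47 | A 47-55 | B 55-58 |
Completion: A=55  B=58  C=9  D=47  E=18  F=28  G=17  H=38
Turnaround (C−A): A=51  B=57  C=9  D=32  E=8  F=11  G=11  H=26
Turnaround = completion − arrival: A=51, B=57, C=9, D=32, E=8, F=11, G=11, H=26
Total turnaround = 51 + 57 + 9 + 32 + 8 + 11 + 11 + 26 = 205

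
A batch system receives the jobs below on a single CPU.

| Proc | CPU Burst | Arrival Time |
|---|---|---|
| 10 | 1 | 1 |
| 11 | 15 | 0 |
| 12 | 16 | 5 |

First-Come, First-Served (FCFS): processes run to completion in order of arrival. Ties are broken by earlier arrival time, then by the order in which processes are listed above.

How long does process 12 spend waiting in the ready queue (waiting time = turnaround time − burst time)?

Schedule: | 11 0-15 | 10 15-16 | 12 16-32 |
Completion: 10=16  11=15  12=32
Waiting(12) = turnaround − burst = 27 − 16 = 11

11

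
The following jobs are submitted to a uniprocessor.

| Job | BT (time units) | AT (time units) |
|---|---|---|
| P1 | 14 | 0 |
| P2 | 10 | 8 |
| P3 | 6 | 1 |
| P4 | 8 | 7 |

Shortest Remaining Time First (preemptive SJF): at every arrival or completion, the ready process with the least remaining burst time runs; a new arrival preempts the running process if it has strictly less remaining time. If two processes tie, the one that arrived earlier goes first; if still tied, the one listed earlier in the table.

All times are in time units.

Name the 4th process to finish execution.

Gantt: | P1 0-1 | P3 1-7 | P4 7-15 | P2 15-25 | P1 25-38 |
Completion: P1=38  P2=25  P3=7  P4=15
Finish order: P3 → P4 → P2 → P1

P1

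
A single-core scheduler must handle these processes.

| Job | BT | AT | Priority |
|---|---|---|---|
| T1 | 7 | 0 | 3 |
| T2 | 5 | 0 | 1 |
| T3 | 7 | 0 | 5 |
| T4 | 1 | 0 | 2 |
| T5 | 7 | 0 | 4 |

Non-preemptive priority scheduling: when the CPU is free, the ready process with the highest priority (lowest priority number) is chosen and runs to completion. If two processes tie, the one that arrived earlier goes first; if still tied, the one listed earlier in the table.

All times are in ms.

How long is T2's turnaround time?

Timeline: | T2 0-5 | T4 5-6 | T1 6-13 | T5 13-20 | T3 20-27 |
Completion: T1=13  T2=5  T3=27  T4=6  T5=20
Turnaround (C−A): T1=13  T2=5  T3=27  T4=6  T5=20
Turnaround(T2) = completion − arrival = 5 − 0 = 5

5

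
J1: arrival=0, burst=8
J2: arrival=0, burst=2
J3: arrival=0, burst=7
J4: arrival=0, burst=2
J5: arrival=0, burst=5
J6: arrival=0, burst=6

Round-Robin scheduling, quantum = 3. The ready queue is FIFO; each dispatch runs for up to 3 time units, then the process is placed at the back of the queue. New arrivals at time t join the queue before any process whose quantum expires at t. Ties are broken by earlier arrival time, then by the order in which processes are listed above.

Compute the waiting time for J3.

Gantt: | J1 0-3 | J2 3-5 | J3 5-8 | J4 8-10 | J5 10-13 | J6 13-16 | J1 16-19 | J3 19-22 | J5 22-24 | J6 24-27 | J1 27-29 | J3 29-30 |
Completion: J1=29  J2=5  J3=30  J4=10  J5=24  J6=27
Turnaround (C−A): J1=29  J2=5  J3=30  J4=10  J5=24  J6=27
Waiting(J3) = turnaround − burst = 30 − 7 = 23

23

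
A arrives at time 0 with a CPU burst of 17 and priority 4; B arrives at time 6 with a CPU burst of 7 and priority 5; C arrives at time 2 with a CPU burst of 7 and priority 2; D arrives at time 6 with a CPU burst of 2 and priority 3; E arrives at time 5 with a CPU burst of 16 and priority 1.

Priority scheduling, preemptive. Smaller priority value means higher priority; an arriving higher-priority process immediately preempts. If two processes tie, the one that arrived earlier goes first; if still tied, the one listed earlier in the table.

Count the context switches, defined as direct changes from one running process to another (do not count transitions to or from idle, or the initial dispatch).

6

Gantt: | A 0-2 | C 2-5 | E 5-21 | C 21-25 | D 25-27 | A 27-42 | B 42-49 |
Completion: A=42  B=49  C=25  D=27  E=21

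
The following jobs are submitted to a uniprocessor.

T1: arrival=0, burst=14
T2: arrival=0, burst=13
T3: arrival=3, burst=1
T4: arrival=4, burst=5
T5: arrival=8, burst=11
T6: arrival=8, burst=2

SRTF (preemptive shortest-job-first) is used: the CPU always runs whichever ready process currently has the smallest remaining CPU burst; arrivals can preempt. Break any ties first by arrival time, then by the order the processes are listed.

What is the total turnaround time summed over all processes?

100

Schedule: | T2 0-3 | T3 3-4 | T4 4-9 | T6 9-11 | T2 11-21 | T5 21-32 | T1 32-46 |
Completion: T1=46  T2=21  T3=4  T4=9  T5=32  T6=11
Turnaround (C−A): T1=46  T2=21  T3=1  T4=5  T5=24  T6=3
Turnaround = completion − arrival: T1=46, T2=21, T3=1, T4=5, T5=24, T6=3
Total turnaround = 46 + 21 + 1 + 5 + 24 + 3 = 100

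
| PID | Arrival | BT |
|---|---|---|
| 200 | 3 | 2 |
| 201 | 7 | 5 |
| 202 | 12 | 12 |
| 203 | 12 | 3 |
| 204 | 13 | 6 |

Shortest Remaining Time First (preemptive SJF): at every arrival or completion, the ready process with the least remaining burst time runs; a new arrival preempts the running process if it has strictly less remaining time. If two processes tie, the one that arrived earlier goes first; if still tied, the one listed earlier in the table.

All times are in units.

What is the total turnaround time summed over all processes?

Schedule: | idle 0-3 | 200 3-5 | idle 5-7 | 201 7-12 | 203 12-15 | 204 15-21 | 202 21-33 |
Completion: 200=5  201=12  202=33  203=15  204=21
Turnaround = completion − arrival: 200=2, 201=5, 202=21, 203=3, 204=8
Total turnaround = 2 + 5 + 21 + 3 + 8 = 39

39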